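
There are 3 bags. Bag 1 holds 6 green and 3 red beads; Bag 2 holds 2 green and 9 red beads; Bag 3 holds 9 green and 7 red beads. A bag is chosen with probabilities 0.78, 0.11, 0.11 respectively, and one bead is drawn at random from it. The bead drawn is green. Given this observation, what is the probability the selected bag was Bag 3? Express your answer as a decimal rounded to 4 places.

P(green|Bag 1) = 0.6667; P(green|Bag 2) = 0.1818; P(green|Bag 3) = 0.5625.
Prior × likelihood for each source: 0.78·0.6667=0.5200, 0.11·0.1818=0.02000, 0.11·0.5625=0.06187. Summing gives P(green) = 0.60188.
P(Bag 3 | green) = 0.06187 / 0.60188 = 0.1028.

Posterior probability ≈ 0.1028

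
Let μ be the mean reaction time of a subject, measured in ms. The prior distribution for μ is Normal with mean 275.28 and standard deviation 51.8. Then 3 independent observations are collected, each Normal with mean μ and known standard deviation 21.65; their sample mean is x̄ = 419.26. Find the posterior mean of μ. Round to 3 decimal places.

With known σ, the Normal prior is conjugate. Weight on the data is w = (n/σ²)/(n/σ² + 1/τ₀²) = 0.00640038/(0.00640038+0.00037268) = 0.94498.
Posterior mean = w·x̄ + (1−w)·μ₀ = 0.94498·419.26 + 0.055024·275.28 = 411.338.

Posterior mean ≈ 411.338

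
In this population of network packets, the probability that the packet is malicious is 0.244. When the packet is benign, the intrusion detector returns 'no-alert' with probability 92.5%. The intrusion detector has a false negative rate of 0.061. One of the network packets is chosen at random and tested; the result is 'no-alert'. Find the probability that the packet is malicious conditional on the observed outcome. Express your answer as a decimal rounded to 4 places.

Let H be the event that the packet is malicious. P(H) = 0.244, so P(¬H) = 0.756. With E the 'no-alert' result, P(E|H) = 0.061 and P(E|¬H) = 0.925.
P(E) = 0.061·0.244 + 0.925·0.756 = 0.014884 + 0.69930 = 0.71418.
By Bayes' theorem, P(H|E) = 0.014884 / 0.71418 = 0.0208.

P(H | E) ≈ 0.0208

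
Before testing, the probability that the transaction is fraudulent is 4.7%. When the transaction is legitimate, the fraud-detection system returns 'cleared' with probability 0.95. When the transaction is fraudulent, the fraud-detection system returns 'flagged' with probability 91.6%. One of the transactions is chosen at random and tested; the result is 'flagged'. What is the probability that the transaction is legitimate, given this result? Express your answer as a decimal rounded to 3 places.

Write H for 'the transaction is fraudulent'. Prior odds H:¬H = 0.047/0.953 = 0.049318. For the 'flagged' outcome, the likelihood ratio is 0.916/0.05 = 18.320.
Posterior odds = 0.049318 × 18.320 = 0.90350, so P(H|E) = 0.90350/(1+0.90350) = 0.475. Then P(¬H|E) = 1 − 0.475 = 0.525.

P(¬H | E) ≈ 0.525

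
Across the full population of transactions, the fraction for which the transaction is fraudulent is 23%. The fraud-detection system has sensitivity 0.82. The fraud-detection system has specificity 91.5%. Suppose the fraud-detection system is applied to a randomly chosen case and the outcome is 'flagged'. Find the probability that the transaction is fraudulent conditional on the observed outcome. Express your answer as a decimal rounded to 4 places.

Let H be the event that the transaction is fraudulent. P(H) = 0.23, so P(¬H) = 0.77. With E the 'flagged' result, P(E|H) = 0.82 and P(E|¬H) = 0.085.
P(E) = 0.82·0.23 + 0.085·0.77 = 0.18860 + 0.065450 = 0.25405.
By Bayes' theorem, P(H|E) = 0.18860 / 0.25405 = 0.7424.

P(H | E) ≈ 0.7424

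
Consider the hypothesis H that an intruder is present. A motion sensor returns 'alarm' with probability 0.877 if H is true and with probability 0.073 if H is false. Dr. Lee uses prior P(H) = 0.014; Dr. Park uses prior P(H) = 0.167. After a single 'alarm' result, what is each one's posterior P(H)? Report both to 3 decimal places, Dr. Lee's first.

P('+'|H) = 0.877, P('+'|¬H) = 0.073.
Dr. Lee: numerator 0.877·0.014 = 0.012278; evidence = 0.012278+0.073·0.986 = 0.084256; posterior = 0.146.
Dr. Park: numerator 0.877·0.167 = 0.14646; evidence = 0.14646+0.073·0.833 = 0.20727; posterior = 0.707.

Dr. Lee: 0.146; Dr. Park: 0.707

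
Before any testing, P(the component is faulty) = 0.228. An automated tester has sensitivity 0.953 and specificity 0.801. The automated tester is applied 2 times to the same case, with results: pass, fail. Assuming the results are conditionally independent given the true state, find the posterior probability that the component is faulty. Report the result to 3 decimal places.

Let H be the event that the component is faulty; start with P(H) = 0.228. P('fail'|H) = 0.953, P('fail'|¬H) = 0.199.
Update on result 1 ('pass'): P(H) ← 0.047·0.2280 / (0.047·0.2280 + 0.801·0.7720) = 0.010716/0.62909 = 0.0170.
Update on result 2 ('fail'): P(H) ← 0.953·0.0170 / (0.953·0.0170 + 0.199·0.9830) = 0.016234/0.21184 = 0.0766.

Posterior P(H) ≈ 0.077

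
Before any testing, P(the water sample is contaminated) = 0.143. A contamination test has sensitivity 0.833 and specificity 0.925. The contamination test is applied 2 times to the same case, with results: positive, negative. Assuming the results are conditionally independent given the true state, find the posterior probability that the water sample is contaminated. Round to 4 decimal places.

Posterior P(H) ≈ 0.2507

With H the event that the water sample is contaminated, the joint likelihood of the observed sequence is P(data|H) = 0.833·0.167 = 0.13911 and P(data|¬H) = 0.075·0.925 = 0.069375.
Bayes: P(H|data) = 0.143·0.13911 / (0.143·0.13911 + 0.857·0.069375) = 0.019893/0.079347 = 0.2507.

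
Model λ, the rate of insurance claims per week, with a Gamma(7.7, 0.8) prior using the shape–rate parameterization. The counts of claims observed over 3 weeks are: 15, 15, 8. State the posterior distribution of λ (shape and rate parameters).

Total count ∑xᵢ = 38 over n = 3 weeks.
Gamma is conjugate to the Poisson likelihood: posterior is Gamma(shape = 7.7+38 = 45.7, rate = 0.8+3 = 3.8).

Posterior: Gamma(shape=45.7, rate=3.8)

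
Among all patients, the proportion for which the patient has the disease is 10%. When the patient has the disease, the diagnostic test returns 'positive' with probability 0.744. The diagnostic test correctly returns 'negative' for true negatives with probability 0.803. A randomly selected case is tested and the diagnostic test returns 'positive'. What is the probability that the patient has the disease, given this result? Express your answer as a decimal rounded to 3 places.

P(H | E) ≈ 0.296

Write H for 'the patient has the disease'. Prior odds H:¬H = 0.1/0.9 = 0.11111. For the 'positive' outcome, the likelihood ratio is 0.744/0.197 = 3.7766.
Posterior odds = 0.11111 × 3.7766 = 0.41963, so P(H|E) = 0.41963/(1+0.41963) = 0.296.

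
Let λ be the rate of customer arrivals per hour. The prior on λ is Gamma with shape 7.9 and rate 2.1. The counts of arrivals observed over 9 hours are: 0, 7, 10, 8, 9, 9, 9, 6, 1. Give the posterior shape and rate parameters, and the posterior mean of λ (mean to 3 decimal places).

Total count ∑xᵢ = 59 over n = 9 hours.
Gamma is conjugate to the Poisson likelihood: posterior is Gamma(shape = 7.9+59 = 66.9, rate = 2.1+9 = 11.1).
E[λ | data] = 66.9/11.1 = 6.027.

Posterior: Gamma(shape=66.9, rate=11.1); mean ≈ 6.027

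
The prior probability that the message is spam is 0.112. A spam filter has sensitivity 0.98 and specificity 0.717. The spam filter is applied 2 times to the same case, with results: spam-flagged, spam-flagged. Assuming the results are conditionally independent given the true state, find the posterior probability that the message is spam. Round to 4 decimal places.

With H the event that the message is spam, the joint likelihood of the observed sequence is P(data|H) = 0.98·0.98 = 0.96040 and P(data|¬H) = 0.283·0.283 = 0.080089.
Bayes: P(H|data) = 0.112·0.96040 / (0.112·0.96040 + 0.888·0.080089) = 0.10756/0.17868 = 0.6020.

Posterior P(H) ≈ 0.6020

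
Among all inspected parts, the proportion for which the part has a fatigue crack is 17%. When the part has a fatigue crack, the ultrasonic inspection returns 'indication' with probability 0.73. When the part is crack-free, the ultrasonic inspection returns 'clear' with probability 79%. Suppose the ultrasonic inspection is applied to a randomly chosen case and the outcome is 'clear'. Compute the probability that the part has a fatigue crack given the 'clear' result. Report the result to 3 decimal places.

Write H for 'the part has a fatigue crack'. Prior odds H:¬H = 0.17/0.83 = 0.20482. For the 'clear' outcome, the likelihood ratio is 0.27/0.79 = 0.34177.
Posterior odds = 0.20482 × 0.34177 = 0.070002, so P(H|E) = 0.070002/(1+0.070002) = 0.065.

P(H | E) ≈ 0.065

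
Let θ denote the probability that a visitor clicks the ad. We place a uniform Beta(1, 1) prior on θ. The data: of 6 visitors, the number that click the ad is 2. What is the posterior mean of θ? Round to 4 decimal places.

Posterior mean ≈ 0.3750

The binomial likelihood is conjugate to the Beta prior: with 2 successes and 4 failures, the posterior is Beta(1+2, 1+4) = Beta(3, 5).
E[θ | data] = 3/(3+5) = 0.3750.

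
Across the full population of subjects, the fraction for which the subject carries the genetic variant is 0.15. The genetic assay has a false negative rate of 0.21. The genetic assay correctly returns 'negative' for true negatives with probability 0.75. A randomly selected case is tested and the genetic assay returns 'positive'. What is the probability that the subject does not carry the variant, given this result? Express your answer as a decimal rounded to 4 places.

Write H for 'the subject carries the genetic variant'. Prior odds H:¬H = 0.15/0.85 = 0.17647. For the 'positive' outcome, the likelihood ratio is 0.79/0.25 = 3.1600.
Posterior odds = 0.17647 × 3.1600 = 0.55765, so P(H|E) = 0.55765/(1+0.55765) = 0.3580. Then P(¬H|E) = 1 − 0.3580 = 0.6420.

P(¬H | E) ≈ 0.6420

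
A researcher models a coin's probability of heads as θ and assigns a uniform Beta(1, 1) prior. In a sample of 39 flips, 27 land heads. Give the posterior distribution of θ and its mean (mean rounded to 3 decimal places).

Observing 27 successes and 12 failures updates Beta(1, 1) by adding the success and failure counts to the two shape parameters: α = 1+27 = 28, β = 1+12 = 13.
E[θ | data] = 28/(28+13) = 0.683.

Posterior: Beta(28, 13); mean ≈ 0.683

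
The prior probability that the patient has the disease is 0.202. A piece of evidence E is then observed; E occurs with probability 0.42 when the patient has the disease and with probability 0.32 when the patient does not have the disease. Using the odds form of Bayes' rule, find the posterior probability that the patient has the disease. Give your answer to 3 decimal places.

Posterior probability ≈ 0.249

Prior odds = 0.202/(1−0.202) = 0.25313. In log-odds, ln(0.25313) = -1.3738.
Add log likelihood ratio: ln(1.3125) = 0.27193.
Posterior log-odds = -1.1019, so posterior odds = exp(-1.1019) = 0.33224. Converting, P(H|E) = 0.33224/1.3322 = 0.249.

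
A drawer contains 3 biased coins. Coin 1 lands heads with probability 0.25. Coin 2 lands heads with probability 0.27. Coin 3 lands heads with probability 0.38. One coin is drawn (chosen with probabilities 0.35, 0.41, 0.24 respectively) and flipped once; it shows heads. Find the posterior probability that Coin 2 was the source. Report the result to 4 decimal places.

Posterior probability ≈ 0.3825

P(heads|C1) = 0.25; P(heads|C2) = 0.27; P(heads|C3) = 0.38.
Prior × likelihood for each source: 0.35·0.25=0.08750, 0.41·0.27=0.1107, 0.24·0.38=0.09120. Summing gives P(heads) = 0.28940.
P(Coin 2 | heads) = 0.1107 / 0.28940 = 0.3825.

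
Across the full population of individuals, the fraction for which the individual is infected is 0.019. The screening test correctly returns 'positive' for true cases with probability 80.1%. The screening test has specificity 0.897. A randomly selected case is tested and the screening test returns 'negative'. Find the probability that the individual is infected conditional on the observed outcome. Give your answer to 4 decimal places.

P(H | E) ≈ 0.0043

Write H for 'the individual is infected'. Prior odds H:¬H = 0.019/0.981 = 0.019368. For the 'negative' outcome, the likelihood ratio is 0.199/0.897 = 0.22185.
Posterior odds = 0.019368 × 0.22185 = 0.0042968, so P(H|E) = 0.0042968/(1+0.0042968) = 0.0043.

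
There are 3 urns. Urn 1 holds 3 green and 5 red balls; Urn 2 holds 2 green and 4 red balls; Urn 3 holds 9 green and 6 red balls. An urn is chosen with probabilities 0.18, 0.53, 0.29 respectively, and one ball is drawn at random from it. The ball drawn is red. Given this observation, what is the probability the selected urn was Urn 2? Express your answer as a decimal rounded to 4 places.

Posterior probability ≈ 0.6073

Tabulate prior·likelihood by source: [1] prior 0.18, lik 0.625, product 0.1125; [2] prior 0.53, lik 0.6667, product 0.3533; [3] prior 0.29, lik 0.4, product 0.1160.
Normalizing constant = 0.58183; the posterior for Urn 2 is its product over the sum, 0.3533/0.58183 = 0.6073.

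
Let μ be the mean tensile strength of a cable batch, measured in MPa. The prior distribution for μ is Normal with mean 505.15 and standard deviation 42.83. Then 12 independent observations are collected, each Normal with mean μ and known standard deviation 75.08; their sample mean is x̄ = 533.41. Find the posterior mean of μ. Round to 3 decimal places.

Posterior mean ≈ 527.649

Prior precision 1/τ₀² = 1/42.83² = 0.00054513; data precision n/σ² = 12/75.08² = 0.00212879.
Posterior precision = 0.00054513 + 0.00212879 = 0.00267392.
Posterior mean = (0.00054513·505.15 + 0.00212879·533.41) / 0.00267392 = 527.649.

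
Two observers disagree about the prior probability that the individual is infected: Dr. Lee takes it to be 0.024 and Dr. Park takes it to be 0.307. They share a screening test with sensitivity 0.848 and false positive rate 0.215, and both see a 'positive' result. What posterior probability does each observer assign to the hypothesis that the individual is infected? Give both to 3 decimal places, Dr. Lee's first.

Dr. Lee: 0.088; Dr. Park: 0.636

P('+'|H) = 0.848, P('+'|¬H) = 0.215.
Dr. Lee: numerator 0.848·0.024 = 0.020352; evidence = 0.020352+0.215·0.976 = 0.23019; posterior = 0.088.
Dr. Park: numerator 0.848·0.307 = 0.26034; evidence = 0.26034+0.215·0.693 = 0.40933; posterior = 0.636.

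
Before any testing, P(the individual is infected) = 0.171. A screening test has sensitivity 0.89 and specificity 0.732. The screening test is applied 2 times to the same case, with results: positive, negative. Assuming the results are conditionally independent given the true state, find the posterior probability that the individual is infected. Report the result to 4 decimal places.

Posterior P(H) ≈ 0.0933

Let H be the event that the individual is infected; start with P(H) = 0.171. P('positive'|H) = 0.89, P('positive'|¬H) = 0.268.
Update on result 1 ('positive'): P(H) ← 0.89·0.1710 / (0.89·0.1710 + 0.268·0.8290) = 0.15219/0.37436 = 0.4065.
Update on result 2 ('negative'): P(H) ← 0.11·0.4065 / (0.11·0.4065 + 0.732·0.5935) = 0.044718/0.47914 = 0.0933.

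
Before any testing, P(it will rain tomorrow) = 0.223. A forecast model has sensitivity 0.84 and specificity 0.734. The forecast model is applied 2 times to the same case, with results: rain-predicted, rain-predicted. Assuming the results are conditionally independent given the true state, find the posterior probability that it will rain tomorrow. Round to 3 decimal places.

Posterior P(H) ≈ 0.741

Let H be the event that it will rain tomorrow; start with P(H) = 0.223. P('rain-predicted'|H) = 0.84, P('rain-predicted'|¬H) = 0.266.
Update on result 1 ('rain-predicted'): P(H) ← 0.84·0.2230 / (0.84·0.2230 + 0.266·0.7770) = 0.18732/0.39400 = 0.4754.
Update on result 2 ('rain-predicted'): P(H) ← 0.84·0.4754 / (0.84·0.4754 + 0.266·0.5246) = 0.39936/0.53890 = 0.7411.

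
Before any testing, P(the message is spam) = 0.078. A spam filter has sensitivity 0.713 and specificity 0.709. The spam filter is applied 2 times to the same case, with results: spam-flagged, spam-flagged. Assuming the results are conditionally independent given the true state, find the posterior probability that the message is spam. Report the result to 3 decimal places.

Let H be the event that the message is spam; start with P(H) = 0.078. P('spam-flagged'|H) = 0.713, P('spam-flagged'|¬H) = 0.291.
Update on result 1 ('spam-flagged'): P(H) ← 0.713·0.0780 / (0.713·0.0780 + 0.291·0.9220) = 0.055614/0.32392 = 0.1717.
Update on result 2 ('spam-flagged'): P(H) ← 0.713·0.1717 / (0.713·0.1717 + 0.291·0.8283) = 0.12242/0.36345 = 0.3368.

Posterior P(H) ≈ 0.337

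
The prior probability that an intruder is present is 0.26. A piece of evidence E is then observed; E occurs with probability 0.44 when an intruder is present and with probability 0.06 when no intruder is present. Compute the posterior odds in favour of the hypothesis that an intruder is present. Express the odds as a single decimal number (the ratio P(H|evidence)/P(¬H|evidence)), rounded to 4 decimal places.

Prior odds = 0.26/(1−0.26) = 0.35135.
Likelihood ratio for E = 0.44/0.06 = 7.3333.
Posterior odds = prior odds × LR = 2.5766.

Posterior odds ≈ 2.5766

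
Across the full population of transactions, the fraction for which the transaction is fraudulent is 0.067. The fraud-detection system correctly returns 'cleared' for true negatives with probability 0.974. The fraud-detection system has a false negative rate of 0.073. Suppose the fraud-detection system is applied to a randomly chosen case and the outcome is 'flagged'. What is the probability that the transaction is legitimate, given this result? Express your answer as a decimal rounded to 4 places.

Let H be the event that the transaction is fraudulent. P(H) = 0.067, so P(¬H) = 0.933. With E the 'flagged' result, P(E|H) = 0.927 and P(E|¬H) = 0.026.
P(E) = 0.927·0.067 + 0.026·0.933 = 0.062109 + 0.024258 = 0.086367.
By Bayes' theorem, P(H|E) = 0.062109 / 0.086367 = 0.7191. Hence P(¬H|E) = 1 − 0.7191 = 0.2809.

P(¬H | E) ≈ 0.2809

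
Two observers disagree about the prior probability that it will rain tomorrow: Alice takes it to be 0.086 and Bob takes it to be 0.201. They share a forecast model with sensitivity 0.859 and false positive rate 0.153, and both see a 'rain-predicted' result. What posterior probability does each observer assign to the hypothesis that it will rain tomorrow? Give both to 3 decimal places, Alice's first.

Alice: 0.346; Bob: 0.585

P('+'|H) = 0.859, P('+'|¬H) = 0.153.
Alice: numerator 0.859·0.086 = 0.073874; evidence = 0.073874+0.153·0.914 = 0.21372; posterior = 0.346.
Bob: numerator 0.859·0.201 = 0.17266; evidence = 0.17266+0.153·0.799 = 0.29491; posterior = 0.585.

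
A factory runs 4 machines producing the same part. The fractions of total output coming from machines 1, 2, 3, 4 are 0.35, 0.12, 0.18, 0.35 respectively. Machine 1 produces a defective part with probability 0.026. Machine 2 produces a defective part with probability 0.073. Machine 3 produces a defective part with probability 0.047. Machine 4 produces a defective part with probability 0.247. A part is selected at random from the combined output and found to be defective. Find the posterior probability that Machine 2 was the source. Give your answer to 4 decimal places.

Tabulate prior·likelihood by source: [1] prior 0.35, lik 0.026, product 0.009100; [2] prior 0.12, lik 0.073, product 0.008760; [3] prior 0.18, lik 0.047, product 0.008460; [4] prior 0.35, lik 0.247, product 0.08645.
Normalizing constant = 0.11277; the posterior for Machine 2 is its product over the sum, 0.008760/0.11277 = 0.0777.

Posterior probability ≈ 0.0777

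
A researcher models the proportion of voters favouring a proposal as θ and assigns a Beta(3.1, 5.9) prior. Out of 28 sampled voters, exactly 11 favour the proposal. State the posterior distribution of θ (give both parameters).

Observing 11 successes and 17 failures updates Beta(3.1, 5.9) by adding the success and failure counts to the two shape parameters: α = 3.1+11 = 14.1, β = 5.9+17 = 22.9.

Posterior: Beta(14.1, 22.9)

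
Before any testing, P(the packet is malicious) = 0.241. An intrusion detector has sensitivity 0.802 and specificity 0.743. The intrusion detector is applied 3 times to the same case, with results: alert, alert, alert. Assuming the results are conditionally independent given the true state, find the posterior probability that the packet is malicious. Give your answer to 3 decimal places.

With H the event that the packet is malicious, the joint likelihood of the observed sequence is P(data|H) = 0.802·0.802·0.802 = 0.51585 and P(data|¬H) = 0.257·0.257·0.257 = 0.016975.
Bayes: P(H|data) = 0.241·0.51585 / (0.241·0.51585 + 0.759·0.016975) = 0.12432/0.13720 = 0.9061.

Posterior P(H) ≈ 0.906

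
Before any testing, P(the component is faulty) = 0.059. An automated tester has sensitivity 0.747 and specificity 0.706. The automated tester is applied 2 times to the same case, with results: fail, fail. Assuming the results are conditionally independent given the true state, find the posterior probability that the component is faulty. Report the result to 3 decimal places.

Posterior P(H) ≈ 0.288

Let H be the event that the component is faulty; start with P(H) = 0.059. P('fail'|H) = 0.747, P('fail'|¬H) = 0.294.
Update on result 1 ('fail'): P(H) ← 0.747·0.0590 / (0.747·0.0590 + 0.294·0.9410) = 0.044073/0.32073 = 0.1374.
Update on result 2 ('fail'): P(H) ← 0.747·0.1374 / (0.747·0.1374 + 0.294·0.8626) = 0.10265/0.35625 = 0.2881.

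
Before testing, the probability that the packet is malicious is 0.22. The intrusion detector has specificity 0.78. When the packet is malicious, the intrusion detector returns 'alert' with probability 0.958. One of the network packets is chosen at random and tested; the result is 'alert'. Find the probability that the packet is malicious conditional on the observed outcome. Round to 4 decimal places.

Let H be the event that the packet is malicious. P(H) = 0.22, so P(¬H) = 0.78. With E the 'alert' result, P(E|H) = 0.958 and P(E|¬H) = 0.22.
P(E) = 0.958·0.22 + 0.22·0.78 = 0.21076 + 0.17160 = 0.38236.
By Bayes' theorem, P(H|E) = 0.21076 / 0.38236 = 0.5512.

P(H | E) ≈ 0.5512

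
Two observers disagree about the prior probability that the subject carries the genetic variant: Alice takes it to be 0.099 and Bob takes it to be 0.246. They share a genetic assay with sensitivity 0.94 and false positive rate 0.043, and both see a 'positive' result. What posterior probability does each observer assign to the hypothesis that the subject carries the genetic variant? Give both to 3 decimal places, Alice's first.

Alice: 0.706; Bob: 0.877

The likelihood ratio for a 'positive' result is 0.94/0.043 = 21.860.
Alice: prior odds 0.099/0.901 = 0.10988; posterior odds 2.4020; posterior probability 0.706.
Bob: prior odds 0.246/0.754 = 0.32626; posterior odds 7.1322; posterior probability 0.877.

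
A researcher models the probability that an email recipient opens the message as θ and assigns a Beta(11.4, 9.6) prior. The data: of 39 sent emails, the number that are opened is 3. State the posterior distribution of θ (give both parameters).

The binomial likelihood is conjugate to the Beta prior: with 3 successes and 36 failures, the posterior is Beta(11.4+3, 9.6+36) = Beta(14.4, 45.6).

Posterior: Beta(14.4, 45.6)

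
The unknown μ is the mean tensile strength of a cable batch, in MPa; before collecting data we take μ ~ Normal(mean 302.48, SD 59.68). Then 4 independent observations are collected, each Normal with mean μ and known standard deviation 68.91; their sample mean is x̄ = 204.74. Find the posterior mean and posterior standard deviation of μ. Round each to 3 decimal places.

Posterior mean ≈ 229.174; posterior SD ≈ 29.839

Prior precision 1/τ₀² = 1/59.68² = 0.00028076; data precision n/σ² = 4/68.91² = 0.00084236.
Posterior precision = 0.00028076 + 0.00084236 = 0.00112312, giving posterior SD = 1/√0.00112312 = 29.839.
Posterior mean = (0.00028076·302.48 + 0.00084236·204.74) / 0.00112312 = 229.174.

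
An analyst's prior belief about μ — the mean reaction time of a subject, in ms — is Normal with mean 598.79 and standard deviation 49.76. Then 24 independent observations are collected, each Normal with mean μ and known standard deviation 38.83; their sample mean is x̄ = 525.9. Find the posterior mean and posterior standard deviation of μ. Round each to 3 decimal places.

With known σ, the Normal prior is conjugate. Weight on the data is w = (n/σ²)/(n/σ² + 1/τ₀²) = 0.0159176/(0.0159176+0.00040387) = 0.97526.
Posterior mean = w·x̄ + (1−w)·μ₀ = 0.97526·525.9 + 0.024745·598.79 = 527.704. Posterior variance = 1/(0.0159176+0.00040387) = 61.2692, so SD = 7.827.

Posterior mean ≈ 527.704; posterior SD ≈ 7.827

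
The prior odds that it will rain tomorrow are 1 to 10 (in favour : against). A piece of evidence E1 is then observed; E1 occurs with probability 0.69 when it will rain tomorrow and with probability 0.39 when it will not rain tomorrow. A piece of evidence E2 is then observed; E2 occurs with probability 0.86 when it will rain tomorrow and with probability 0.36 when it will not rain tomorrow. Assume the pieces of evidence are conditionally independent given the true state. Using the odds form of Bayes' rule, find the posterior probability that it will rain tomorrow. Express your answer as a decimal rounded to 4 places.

Prior odds = 1/10 = 0.10000. In log-odds, ln(0.10000) = -2.3026.
Add log likelihood ratios: ln(1.7692) + ln(2.3889) = 1.4414.
Posterior log-odds = -0.86121, so posterior odds = exp(-0.86121) = 0.42265. Converting, P(H|E) = 0.42265/1.4226 = 0.2971.

Posterior probability ≈ 0.2971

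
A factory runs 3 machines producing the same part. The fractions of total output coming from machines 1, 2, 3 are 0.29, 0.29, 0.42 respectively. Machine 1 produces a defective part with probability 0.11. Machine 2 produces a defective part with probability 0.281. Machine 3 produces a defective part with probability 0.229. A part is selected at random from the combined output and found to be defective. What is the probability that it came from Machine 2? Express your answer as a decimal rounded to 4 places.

P(defective|M1) = 0.11; P(defective|M2) = 0.281; P(defective|M3) = 0.229.
Prior × likelihood for each source: 0.29·0.11=0.03190, 0.29·0.281=0.08149, 0.42·0.229=0.09618. Summing gives P(defective) = 0.20957.
P(Machine 2 | defective) = 0.08149 / 0.20957 = 0.3888.

Posterior probability ≈ 0.3888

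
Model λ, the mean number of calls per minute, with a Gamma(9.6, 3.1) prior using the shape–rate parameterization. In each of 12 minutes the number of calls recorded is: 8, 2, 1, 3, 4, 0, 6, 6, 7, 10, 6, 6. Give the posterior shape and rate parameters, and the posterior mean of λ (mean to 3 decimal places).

Total count ∑xᵢ = 59 over n = 12 minutes.
Gamma is conjugate to the Poisson likelihood: posterior is Gamma(shape = 9.6+59 = 68.6, rate = 3.1+12 = 15.1).
Posterior mean = shape/rate = 68.6/15.1 = 4.543.

Posterior: Gamma(shape=68.6, rate=15.1); mean ≈ 4.543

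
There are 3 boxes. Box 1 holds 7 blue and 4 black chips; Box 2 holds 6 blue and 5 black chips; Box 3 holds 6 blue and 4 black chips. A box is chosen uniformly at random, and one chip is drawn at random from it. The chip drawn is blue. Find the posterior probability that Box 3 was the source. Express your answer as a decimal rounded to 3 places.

Posterior probability ≈ 0.337

Tabulate prior·likelihood by source: [1] prior 0.333333, lik 0.6364, product 0.2121; [2] prior 0.333333, lik 0.5455, product 0.1818; [3] prior 0.333333, lik 0.6, product 0.2000.
Normalizing constant = 0.59394; the posterior for Box 3 is its product over the sum, 0.2000/0.59394 = 0.337.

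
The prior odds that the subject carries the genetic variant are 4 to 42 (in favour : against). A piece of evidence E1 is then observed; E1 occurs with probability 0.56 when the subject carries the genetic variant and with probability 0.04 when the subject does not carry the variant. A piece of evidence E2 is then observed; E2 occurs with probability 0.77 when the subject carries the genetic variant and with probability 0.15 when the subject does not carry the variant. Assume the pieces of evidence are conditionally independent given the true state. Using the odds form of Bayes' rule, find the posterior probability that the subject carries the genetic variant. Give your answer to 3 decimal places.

Posterior probability ≈ 0.873

Prior odds = 4/42 = 0.095238. In log-odds, ln(0.095238) = -2.3514.
Add log likelihood ratios: ln(14.000) + ln(5.1333) = 4.2748.
Posterior log-odds = 1.9234, so posterior odds = exp(1.9234) = 6.8444. Converting, P(H|E) = 6.8444/7.8444 = 0.873.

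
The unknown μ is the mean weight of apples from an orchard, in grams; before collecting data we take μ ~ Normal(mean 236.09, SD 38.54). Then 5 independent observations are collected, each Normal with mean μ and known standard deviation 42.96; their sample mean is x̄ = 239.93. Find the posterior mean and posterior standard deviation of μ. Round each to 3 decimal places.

Posterior mean ≈ 239.166; posterior SD ≈ 17.194

Prior precision 1/τ₀² = 1/38.54² = 0.00067325; data precision n/σ² = 5/42.96² = 0.00270920.
Posterior precision = 0.00067325 + 0.00270920 = 0.00338245, giving posterior SD = 1/√0.00338245 = 17.194.
Posterior mean = (0.00067325·236.09 + 0.00270920·239.93) / 0.00338245 = 239.166.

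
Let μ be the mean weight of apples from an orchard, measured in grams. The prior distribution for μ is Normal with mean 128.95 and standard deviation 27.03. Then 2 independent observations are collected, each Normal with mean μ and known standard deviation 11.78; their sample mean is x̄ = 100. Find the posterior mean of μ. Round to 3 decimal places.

Posterior mean ≈ 102.511

With known σ, the Normal prior is conjugate. Weight on the data is w = (n/σ²)/(n/σ² + 1/τ₀²) = 0.0144125/(0.0144125+0.00136870) = 0.91327.
Posterior mean = w·x̄ + (1−w)·μ₀ = 0.91327·100 + 0.086730·128.95 = 102.511.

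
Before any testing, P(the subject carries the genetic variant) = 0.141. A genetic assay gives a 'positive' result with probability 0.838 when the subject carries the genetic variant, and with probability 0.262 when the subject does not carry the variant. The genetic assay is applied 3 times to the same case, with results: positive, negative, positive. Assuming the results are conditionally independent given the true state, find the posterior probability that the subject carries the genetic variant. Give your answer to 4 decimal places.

Posterior P(H) ≈ 0.2693

With H the event that the subject carries the genetic variant, the joint likelihood of the observed sequence is P(data|H) = 0.838·0.162·0.838 = 0.11376 and P(data|¬H) = 0.262·0.738·0.262 = 0.050659.
Bayes: P(H|data) = 0.141·0.11376 / (0.141·0.11376 + 0.859·0.050659) = 0.016041/0.059557 = 0.2693.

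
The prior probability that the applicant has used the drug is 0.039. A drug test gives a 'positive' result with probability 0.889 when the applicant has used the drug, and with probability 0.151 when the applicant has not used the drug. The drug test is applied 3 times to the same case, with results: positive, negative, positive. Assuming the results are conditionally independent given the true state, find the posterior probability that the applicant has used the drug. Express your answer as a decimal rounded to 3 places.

With H the event that the applicant has used the drug, the joint likelihood of the observed sequence is P(data|H) = 0.889·0.111·0.889 = 0.087726 and P(data|¬H) = 0.151·0.849·0.151 = 0.019358.
Bayes: P(H|data) = 0.039·0.087726 / (0.039·0.087726 + 0.961·0.019358) = 0.0034213/0.022024 = 0.1553.

Posterior P(H) ≈ 0.155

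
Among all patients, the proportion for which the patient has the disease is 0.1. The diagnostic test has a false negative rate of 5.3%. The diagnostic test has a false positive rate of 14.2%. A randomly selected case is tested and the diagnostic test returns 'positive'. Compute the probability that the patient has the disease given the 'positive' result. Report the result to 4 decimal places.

P(H | E) ≈ 0.4256

Let H be the event that the patient has the disease. P(H) = 0.1, so P(¬H) = 0.9. With E the 'positive' result, P(E|H) = 0.947 and P(E|¬H) = 0.142.
P(E) = 0.947·0.1 + 0.142·0.9 = 0.094700 + 0.12780 = 0.22250.
By Bayes' theorem, P(H|E) = 0.094700 / 0.22250 = 0.4256.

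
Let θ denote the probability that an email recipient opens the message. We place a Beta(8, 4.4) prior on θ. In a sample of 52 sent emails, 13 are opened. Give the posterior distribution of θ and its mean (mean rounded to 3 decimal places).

Posterior: Beta(21, 43.4); mean ≈ 0.326

The binomial likelihood is conjugate to the Beta prior: with 13 successes and 39 failures, the posterior is Beta(8+13, 4.4+39) = Beta(21, 43.4).
E[θ | data] = 21/(21+43.4) = 0.326.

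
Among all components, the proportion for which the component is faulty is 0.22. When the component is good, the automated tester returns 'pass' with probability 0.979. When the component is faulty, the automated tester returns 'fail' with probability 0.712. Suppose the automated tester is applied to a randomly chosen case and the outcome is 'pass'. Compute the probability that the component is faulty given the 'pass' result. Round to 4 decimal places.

Write H for 'the component is faulty'. Prior odds H:¬H = 0.22/0.78 = 0.28205. For the 'pass' outcome, the likelihood ratio is 0.288/0.979 = 0.29418.
Posterior odds = 0.28205 × 0.29418 = 0.082973, so P(H|E) = 0.082973/(1+0.082973) = 0.0766.

P(H | E) ≈ 0.0766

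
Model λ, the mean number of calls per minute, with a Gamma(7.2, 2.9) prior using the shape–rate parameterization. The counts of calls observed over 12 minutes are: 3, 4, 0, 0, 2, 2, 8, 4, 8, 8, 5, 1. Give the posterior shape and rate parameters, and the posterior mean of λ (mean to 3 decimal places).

Posterior: Gamma(shape=52.2, rate=14.9); mean ≈ 3.503

The Poisson likelihood adds the total count to the shape and the number of exposure periods to the rate. Here ∑xᵢ = 45 and n = 12, so shape 7.2→52.2 and rate 2.9→14.9.
Posterior mean = shape/rate = 52.2/14.9 = 3.503.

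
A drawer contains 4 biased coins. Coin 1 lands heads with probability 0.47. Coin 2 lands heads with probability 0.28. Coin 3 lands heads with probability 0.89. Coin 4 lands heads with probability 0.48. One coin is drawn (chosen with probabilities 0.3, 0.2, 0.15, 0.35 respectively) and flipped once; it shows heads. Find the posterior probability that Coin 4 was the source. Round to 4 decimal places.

Posterior probability ≈ 0.3370

Tabulate prior·likelihood by source: [1] prior 0.3, lik 0.47, product 0.1410; [2] prior 0.2, lik 0.28, product 0.05600; [3] prior 0.15, lik 0.89, product 0.1335; [4] prior 0.35, lik 0.48, product 0.1680.
Normalizing constant = 0.49850; the posterior for Coin 4 is its product over the sum, 0.1680/0.49850 = 0.3370.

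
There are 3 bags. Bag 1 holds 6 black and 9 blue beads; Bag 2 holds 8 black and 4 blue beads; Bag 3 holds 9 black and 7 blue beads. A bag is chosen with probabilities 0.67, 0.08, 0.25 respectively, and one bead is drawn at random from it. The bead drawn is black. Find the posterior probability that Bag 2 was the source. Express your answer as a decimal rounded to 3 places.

P(black|Bag 1) = 0.4; P(black|Bag 2) = 0.6667; P(black|Bag 3) = 0.5625.
Prior × likelihood for each source: 0.67·0.4=0.2680, 0.08·0.6667=0.05333, 0.25·0.5625=0.1406. Summing gives P(black) = 0.46196.
P(Bag 2 | black) = 0.05333 / 0.46196 = 0.115.

Posterior probability ≈ 0.115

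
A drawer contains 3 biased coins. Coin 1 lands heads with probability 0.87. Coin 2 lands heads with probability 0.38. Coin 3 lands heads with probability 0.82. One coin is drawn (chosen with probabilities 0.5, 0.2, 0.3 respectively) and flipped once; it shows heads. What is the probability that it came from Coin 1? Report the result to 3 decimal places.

Posterior probability ≈ 0.575

P(heads|C1) = 0.87; P(heads|C2) = 0.38; P(heads|C3) = 0.82.
Prior × likelihood for each source: 0.5·0.87=0.4350, 0.2·0.38=0.07600, 0.3·0.82=0.2460. Summing gives P(heads) = 0.75700.
P(Coin 1 | heads) = 0.4350 / 0.75700 = 0.575.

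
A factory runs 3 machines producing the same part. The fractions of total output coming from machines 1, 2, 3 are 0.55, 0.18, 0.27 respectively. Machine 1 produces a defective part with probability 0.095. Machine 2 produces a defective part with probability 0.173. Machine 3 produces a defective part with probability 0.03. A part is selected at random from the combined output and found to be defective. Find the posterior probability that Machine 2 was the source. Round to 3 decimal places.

P(defective|M1) = 0.095; P(defective|M2) = 0.173; P(defective|M3) = 0.03.
Prior × likelihood for each source: 0.55·0.095=0.05225, 0.18·0.173=0.03114, 0.27·0.03=0.008100. Summing gives P(defective) = 0.091490.
P(Machine 2 | defective) = 0.03114 / 0.091490 = 0.340.

Posterior probability ≈ 0.340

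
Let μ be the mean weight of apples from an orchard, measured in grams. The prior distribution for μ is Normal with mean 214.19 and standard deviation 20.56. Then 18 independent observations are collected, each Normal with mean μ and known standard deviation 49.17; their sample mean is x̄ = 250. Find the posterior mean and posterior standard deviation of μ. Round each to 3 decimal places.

Posterior mean ≈ 241.365; posterior SD ≈ 10.096

Prior precision 1/τ₀² = 1/20.56² = 0.00236567; data precision n/σ² = 18/49.17² = 0.00744513.
Posterior precision = 0.00236567 + 0.00744513 = 0.00981079, giving posterior SD = 1/√0.00981079 = 10.096.
Posterior mean = (0.00236567·214.19 + 0.00744513·250) / 0.00981079 = 241.365.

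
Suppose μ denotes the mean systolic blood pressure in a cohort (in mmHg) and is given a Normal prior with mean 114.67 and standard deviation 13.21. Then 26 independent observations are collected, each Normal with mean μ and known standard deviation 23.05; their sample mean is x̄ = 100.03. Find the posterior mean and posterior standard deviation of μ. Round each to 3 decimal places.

With known σ, the Normal prior is conjugate. Weight on the data is w = (n/σ²)/(n/σ² + 1/τ₀²) = 0.0489363/(0.0489363+0.00573052) = 0.89517.
Posterior mean = w·x̄ + (1−w)·μ₀ = 0.89517·100.03 + 0.10483·114.67 = 101.565. Posterior variance = 1/(0.0489363+0.00573052) = 18.2926, so SD = 4.277.

Posterior mean ≈ 101.565; posterior SD ≈ 4.277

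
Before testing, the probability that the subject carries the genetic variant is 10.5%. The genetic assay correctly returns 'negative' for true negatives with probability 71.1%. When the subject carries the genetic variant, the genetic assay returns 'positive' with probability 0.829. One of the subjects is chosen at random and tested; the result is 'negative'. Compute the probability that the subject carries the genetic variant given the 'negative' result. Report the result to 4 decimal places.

P(H | E) ≈ 0.0274

Write H for 'the subject carries the genetic variant'. Prior odds H:¬H = 0.105/0.895 = 0.11732. For the 'negative' outcome, the likelihood ratio is 0.171/0.711 = 0.24051.
Posterior odds = 0.11732 × 0.24051 = 0.028216, so P(H|E) = 0.028216/(1+0.028216) = 0.0274.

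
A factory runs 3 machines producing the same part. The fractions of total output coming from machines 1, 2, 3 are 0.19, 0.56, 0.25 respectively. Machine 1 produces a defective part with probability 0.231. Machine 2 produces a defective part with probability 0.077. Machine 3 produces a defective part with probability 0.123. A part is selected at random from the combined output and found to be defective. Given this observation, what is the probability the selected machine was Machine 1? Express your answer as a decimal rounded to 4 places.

Tabulate prior·likelihood by source: [1] prior 0.19, lik 0.231, product 0.04389; [2] prior 0.56, lik 0.077, product 0.04312; [3] prior 0.25, lik 0.123, product 0.03075.
Normalizing constant = 0.11776; the posterior for Machine 1 is its product over the sum, 0.04389/0.11776 = 0.3727.

Posterior probability ≈ 0.3727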